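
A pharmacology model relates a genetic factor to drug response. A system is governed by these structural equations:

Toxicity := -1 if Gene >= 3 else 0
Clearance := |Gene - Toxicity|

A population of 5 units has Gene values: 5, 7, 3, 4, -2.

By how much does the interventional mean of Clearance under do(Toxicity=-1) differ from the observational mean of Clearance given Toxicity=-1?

Every unit gets Toxicity=-1 under the intervention. Clearance values become 6, 8, 4, 5, 1; E[Clearance|do(Toxicity=-1)] = 4.8.
Observing Toxicity=-1 restricts to units where Toxicity's equation naturally yields -1: Gene ∈ {5, 7, 3, 4}. In that subpopulation Clearance = 6, 8, 4, 5, mean 5.75.
Difference = 4.8 − 5.75 = -0.95.

-0.95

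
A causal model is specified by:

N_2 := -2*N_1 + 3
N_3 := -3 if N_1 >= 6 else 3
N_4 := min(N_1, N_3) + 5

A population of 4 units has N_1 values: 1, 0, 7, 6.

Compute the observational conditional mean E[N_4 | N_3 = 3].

5.5

Conditioning on N_3=3 selects the 2 unit(s) with N_1 ∈ {1, 0}. Their N_4 values: 6, 5. Mean = 5.5.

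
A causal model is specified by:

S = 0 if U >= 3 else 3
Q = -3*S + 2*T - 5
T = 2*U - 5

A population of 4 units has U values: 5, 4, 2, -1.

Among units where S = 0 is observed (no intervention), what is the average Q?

3

E[Q|S=0] averages over only the 2 units with S=0 (U = 5, 4): Q = 5, 1, mean 3.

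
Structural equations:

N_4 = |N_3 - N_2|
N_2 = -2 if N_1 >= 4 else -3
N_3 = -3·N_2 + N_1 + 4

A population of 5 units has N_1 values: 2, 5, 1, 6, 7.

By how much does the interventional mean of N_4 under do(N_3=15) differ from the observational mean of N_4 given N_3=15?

Every unit gets N_3=15 under the intervention. N_4 values become 18, 17, 18, 17, 17; E[N_4|do(N_3=15)] = 17.4.
E[N_4|N_3=15] averages over only the 2 units with N_3=15 (N_1 = 2, 5): N_4 = 18, 17, mean 17.5.
Difference = 17.4 − 17.5 = -0.1.

-0.1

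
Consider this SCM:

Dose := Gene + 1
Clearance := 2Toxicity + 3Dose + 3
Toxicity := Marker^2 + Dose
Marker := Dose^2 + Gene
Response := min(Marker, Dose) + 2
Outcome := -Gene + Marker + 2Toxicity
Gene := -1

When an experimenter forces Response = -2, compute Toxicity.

1

Intervening sets Response = -2 and removes its equation (Response := min(Marker, Dose) + 2).
No directed path runs from Response to Toxicity, so Toxicity keeps its natural value.
Dose = Gene + 1  [with Gene=-1]  = 0
Marker = Dose^2 + Gene  [with Dose=0, Gene=-1]  = -1
Toxicity = Marker^2 + Dose  [with Marker=-1, Dose=0]  = 1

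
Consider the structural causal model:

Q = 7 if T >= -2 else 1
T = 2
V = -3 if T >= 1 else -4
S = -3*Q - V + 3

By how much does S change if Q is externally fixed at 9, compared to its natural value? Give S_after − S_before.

Under do(Q=9), the mechanism Q = 7 if T >= -2 else 1 is discarded; Q is fixed at 9.
V = -3 if T >= 1 else -4  [with T=2]  = -3
S = -3*Q - V + 3  [with Q=9, V=-3]  = -21
Without intervention: Q = 7 if T >= -2 else 1  [with T=2]  = 7; V = -3 if T >= 1 else -4  [with T=2]  = -3; S = -3*Q - V + 3  [with Q=7, V=-3]  = -15.
Change = -21 − (-15) = -6.

-6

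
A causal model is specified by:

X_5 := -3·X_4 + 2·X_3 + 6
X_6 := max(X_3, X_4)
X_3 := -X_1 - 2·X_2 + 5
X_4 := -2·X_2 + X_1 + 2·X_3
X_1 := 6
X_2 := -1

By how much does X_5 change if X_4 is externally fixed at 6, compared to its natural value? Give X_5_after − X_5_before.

12

Intervening sets X_4 = 6 and removes its equation (X_4 := -2·X_2 + X_1 + 2·X_3).
X_3 = -X_1 - 2·X_2 + 5  [with X_1=6, X_2=-1]  = 1
X_5 = -3·X_4 + 2·X_3 + 6  [with X_4=6, X_3=1]  = -10
Without intervention: X_3 = -X_1 - 2·X_2 + 5  [with X_1=6, X_2=-1]  = 1; X_4 = -2·X_2 + X_1 + 2·X_3  [with X_2=-1, X_1=6, X_3=1]  = 10; X_5 = -3·X_4 + 2·X_3 + 6  [with X_4=10, X_3=1]  = -22.
Change = -10 − (-22) = 12.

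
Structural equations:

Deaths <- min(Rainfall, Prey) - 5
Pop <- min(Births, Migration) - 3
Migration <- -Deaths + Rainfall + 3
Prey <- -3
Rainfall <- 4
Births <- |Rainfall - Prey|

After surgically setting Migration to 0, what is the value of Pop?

The intervention breaks the incoming arrows to Migration: Migration <- -Deaths + Rainfall + 3 no longer applies, and Migration = 0.
Births = |Rainfall - Prey|  [with Rainfall=4, Prey=-3]  = 7
Pop = min(Births, Migration) - 3  [with Births=7, Migration=0]  = -3

-3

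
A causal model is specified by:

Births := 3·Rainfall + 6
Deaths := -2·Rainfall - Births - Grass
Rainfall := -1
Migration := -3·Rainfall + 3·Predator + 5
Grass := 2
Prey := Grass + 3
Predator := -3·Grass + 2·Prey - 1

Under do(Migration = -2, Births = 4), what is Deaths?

Setting Migration = -2, Births = 4 by intervention discards those variables' equations.
Deaths = -2·Rainfall - Births - Grass  [with Rainfall=-1, Births=4, Grass=2]  = -4

-4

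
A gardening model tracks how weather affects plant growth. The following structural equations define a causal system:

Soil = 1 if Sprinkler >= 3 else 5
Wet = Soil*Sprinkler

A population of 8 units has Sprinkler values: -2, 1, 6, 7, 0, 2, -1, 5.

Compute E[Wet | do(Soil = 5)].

Every unit gets Soil=5 under the intervention. Wet values become -10, 5, 30, 35, 0, 10, -5, 25; E[Wet|do(Soil=5)] = 11.25.

11.25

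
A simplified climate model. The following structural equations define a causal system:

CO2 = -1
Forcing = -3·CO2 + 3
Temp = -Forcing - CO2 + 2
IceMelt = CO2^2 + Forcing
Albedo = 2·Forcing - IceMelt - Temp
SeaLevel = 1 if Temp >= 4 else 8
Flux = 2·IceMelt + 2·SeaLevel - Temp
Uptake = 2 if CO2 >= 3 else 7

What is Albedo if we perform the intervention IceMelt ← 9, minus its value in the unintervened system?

-2

Intervening sets IceMelt = 9 and removes its equation (IceMelt = CO2^2 + Forcing).
Forcing = -3·CO2 + 3  [with CO2=-1]  = 6
Temp = -Forcing - CO2 + 2  [with Forcing=6, CO2=-1]  = -3
Albedo = 2·Forcing - IceMelt - Temp  [with Forcing=6, IceMelt=9, Temp=-3]  = 6
Without intervention: Forcing = -3·CO2 + 3  [with CO2=-1]  = 6; Temp = -Forcing - CO2 + 2  [with Forcing=6, CO2=-1]  = -3; IceMelt = CO2^2 + Forcing  [with CO2=-1, Forcing=6]  = 7; Albedo = 2·Forcing - IceMelt - Temp  [with Forcing=6, IceMelt=7, Temp=-3]  = 8.
Change = 6 − 8 = -2.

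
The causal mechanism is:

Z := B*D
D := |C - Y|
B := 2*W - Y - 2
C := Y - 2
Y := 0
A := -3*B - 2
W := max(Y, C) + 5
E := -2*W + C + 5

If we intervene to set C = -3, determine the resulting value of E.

-8

Under do(C=-3), the mechanism C := Y - 2 is discarded; C is fixed at -3.
W = max(Y, C) + 5  [with Y=0, C=-3]  = 5
E = -2*W + C + 5  [with W=5, C=-3]  = -8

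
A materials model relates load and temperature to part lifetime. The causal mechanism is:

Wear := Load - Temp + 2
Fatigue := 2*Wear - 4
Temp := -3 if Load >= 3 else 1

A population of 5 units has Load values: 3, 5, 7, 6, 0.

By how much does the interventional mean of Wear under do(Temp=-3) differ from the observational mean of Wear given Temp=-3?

Under do(Temp=-3), Temp's equation is replaced by Temp=-3 for every unit. Per-unit Wear: 8, 10, 12, 11, 5. Mean = 9.2.
Conditioning on Temp=-3 selects the 4 unit(s) with Load ∈ {3, 5, 7, 6}. Their Wear values: 8, 10, 12, 11. Mean = 10.25.
Difference = 9.2 − 10.25 = -1.05.

-1.05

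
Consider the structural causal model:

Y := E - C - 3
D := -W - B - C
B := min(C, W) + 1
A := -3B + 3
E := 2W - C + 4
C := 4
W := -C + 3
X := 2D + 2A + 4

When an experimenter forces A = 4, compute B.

0

Intervening sets A = 4 and removes its equation (A := -3B + 3).
B is not downstream of the intervention, so its value is determined by the original equations.
W = -C + 3  [with C=4]  = -1
B = min(C, W) + 1  [with C=4, W=-1]  = 0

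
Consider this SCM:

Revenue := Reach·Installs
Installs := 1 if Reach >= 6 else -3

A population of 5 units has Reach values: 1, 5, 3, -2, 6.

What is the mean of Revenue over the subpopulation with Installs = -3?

-5.25

E[Revenue|Installs=-3] averages over only the 4 units with Installs=-3 (Reach = 1, 5, 3, -2): Revenue = -3, -15, -9, 6, mean -5.25.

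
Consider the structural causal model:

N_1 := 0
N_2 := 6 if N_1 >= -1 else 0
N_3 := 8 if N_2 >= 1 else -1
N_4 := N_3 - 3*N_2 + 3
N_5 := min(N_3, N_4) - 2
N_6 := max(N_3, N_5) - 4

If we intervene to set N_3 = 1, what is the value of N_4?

-14

The intervention breaks the incoming arrows to N_3: N_3 := 8 if N_2 >= 1 else -1 no longer applies, and N_3 = 1.
N_2 = 6 if N_1 >= -1 else 0  [with N_1=0]  = 6
N_4 = N_3 - 3*N_2 + 3  [with N_3=1, N_2=6]  = -14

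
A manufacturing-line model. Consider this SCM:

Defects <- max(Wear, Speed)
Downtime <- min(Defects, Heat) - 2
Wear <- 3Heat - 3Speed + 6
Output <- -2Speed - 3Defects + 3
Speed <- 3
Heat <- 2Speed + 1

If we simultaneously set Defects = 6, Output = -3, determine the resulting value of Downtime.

4

The joint intervention fixes Defects = 6, Output = -3, removing each variable's own equation.
Heat = 2Speed + 1  [with Speed=3]  = 7
Downtime = min(Defects, Heat) - 2  [with Defects=6, Heat=7]  = 4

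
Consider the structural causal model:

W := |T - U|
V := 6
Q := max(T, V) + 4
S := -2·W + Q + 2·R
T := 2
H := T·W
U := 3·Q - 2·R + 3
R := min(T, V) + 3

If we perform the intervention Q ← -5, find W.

24

Under do(Q=-5), the mechanism Q := max(T, V) + 4 is discarded; Q is fixed at -5.
R = min(T, V) + 3  [with T=2, V=6]  = 5
U = 3·Q - 2·R + 3  [with Q=-5, R=5]  = -22
W = |T - U|  [with T=2, U=-22]  = 24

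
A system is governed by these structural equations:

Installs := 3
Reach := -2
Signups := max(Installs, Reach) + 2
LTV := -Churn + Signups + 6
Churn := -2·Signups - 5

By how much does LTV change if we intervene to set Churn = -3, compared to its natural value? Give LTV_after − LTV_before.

-12

Intervening sets Churn = -3 and removes its equation (Churn := -2·Signups - 5).
Signups = max(Installs, Reach) + 2  [with Installs=3, Reach=-2]  = 5
LTV = -Churn + Signups + 6  [with Churn=-3, Signups=5]  = 14
Without intervention: Signups = max(Installs, Reach) + 2  [with Installs=3, Reach=-2]  = 5; Churn = -2·Signups - 5  [with Signups=5]  = -15; LTV = -Churn + Signups + 6  [with Churn=-15, Signups=5]  = 26.
Change = 14 − 26 = -12.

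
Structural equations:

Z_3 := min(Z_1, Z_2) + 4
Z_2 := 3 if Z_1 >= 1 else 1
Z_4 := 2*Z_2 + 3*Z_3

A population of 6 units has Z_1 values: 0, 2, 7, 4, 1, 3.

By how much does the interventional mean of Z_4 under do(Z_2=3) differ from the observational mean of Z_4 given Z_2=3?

-1.2

The intervention sets Z_2=3 in all 6 units regardless of Z_1. Recomputing Z_4 per unit gives 18, 24, 27, 27, 21, 27; average 24.
Conditioning on Z_2=3 selects the 5 unit(s) with Z_1 ∈ {2, 7, 4, 1, 3}. Their Z_4 values: 24, 27, 27, 21, 27. Mean = 25.2.
Difference = 24 − 25.2 = -1.2.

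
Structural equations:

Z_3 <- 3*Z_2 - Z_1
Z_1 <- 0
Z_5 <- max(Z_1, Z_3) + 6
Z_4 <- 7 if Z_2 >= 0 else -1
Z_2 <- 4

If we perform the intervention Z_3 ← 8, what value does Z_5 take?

14

do(Z_3=8) replaces the equation Z_3 <- 3*Z_2 - Z_1 with the constant Z_3 = 8.
Z_5 = max(Z_1, Z_3) + 6  [with Z_1=0, Z_3=8]  = 14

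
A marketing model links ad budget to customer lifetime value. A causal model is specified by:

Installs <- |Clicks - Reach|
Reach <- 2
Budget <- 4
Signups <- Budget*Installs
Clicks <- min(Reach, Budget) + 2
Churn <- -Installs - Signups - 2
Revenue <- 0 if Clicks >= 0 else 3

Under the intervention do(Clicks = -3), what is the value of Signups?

do(Clicks=-3) replaces the equation Clicks <- min(Reach, Budget) + 2 with the constant Clicks = -3.
Installs = |Clicks - Reach|  [with Clicks=-3, Reach=2]  = 5
Signups = Budget*Installs  [with Budget=4, Installs=5]  = 20

20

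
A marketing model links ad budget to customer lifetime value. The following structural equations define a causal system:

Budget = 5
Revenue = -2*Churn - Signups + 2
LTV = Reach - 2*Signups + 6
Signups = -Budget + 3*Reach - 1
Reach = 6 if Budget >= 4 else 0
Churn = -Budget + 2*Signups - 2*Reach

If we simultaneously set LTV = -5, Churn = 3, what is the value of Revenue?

-16

Setting LTV = -5, Churn = 3 by intervention discards those variables' equations.
Reach = 6 if Budget >= 4 else 0  [with Budget=5]  = 6
Signups = -Budget + 3*Reach - 1  [with Budget=5, Reach=6]  = 12
Revenue = -2*Churn - Signups + 2  [with Churn=3, Signups=12]  = -16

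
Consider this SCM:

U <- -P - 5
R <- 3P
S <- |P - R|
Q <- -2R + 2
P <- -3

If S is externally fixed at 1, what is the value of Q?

Intervening sets S = 1 and removes its equation (S <- |P - R|).
No directed path runs from S to Q, so Q keeps its natural value.
R = 3P  [with P=-3]  = -9
Q = -2R + 2  [with R=-9]  = 20

20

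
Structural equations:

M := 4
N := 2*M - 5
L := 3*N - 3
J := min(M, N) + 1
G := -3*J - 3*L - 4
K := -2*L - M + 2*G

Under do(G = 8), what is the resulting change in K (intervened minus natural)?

84

The intervention breaks the incoming arrows to G: G := -3*J - 3*L - 4 no longer applies, and G = 8.
N = 2*M - 5  [with M=4]  = 3
L = 3*N - 3  [with N=3]  = 6
K = -2*L - M + 2*G  [with L=6, M=4, G=8]  = 0
Without intervention: N = 2*M - 5  [with M=4]  = 3; L = 3*N - 3  [with N=3]  = 6; J = min(M, N) + 1  [with M=4, N=3]  = 4; G = -3*J - 3*L - 4  [with J=4, L=6]  = -34; K = -2*L - M + 2*G  [with L=6, M=4, G=-34]  = -84.
Change = 0 − (-84) = 84.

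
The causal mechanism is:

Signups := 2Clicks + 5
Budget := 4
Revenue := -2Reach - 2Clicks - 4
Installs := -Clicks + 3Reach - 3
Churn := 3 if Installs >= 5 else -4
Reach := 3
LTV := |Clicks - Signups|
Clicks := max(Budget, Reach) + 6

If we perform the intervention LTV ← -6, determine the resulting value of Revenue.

Intervening sets LTV = -6 and removes its equation (LTV := |Clicks - Signups|).
Since Revenue is not a descendant of the intervened variable, it is unaffected.
Clicks = max(Budget, Reach) + 6  [with Budget=4, Reach=3]  = 10
Revenue = -2Reach - 2Clicks - 4  [with Reach=3, Clicks=10]  = -30

-30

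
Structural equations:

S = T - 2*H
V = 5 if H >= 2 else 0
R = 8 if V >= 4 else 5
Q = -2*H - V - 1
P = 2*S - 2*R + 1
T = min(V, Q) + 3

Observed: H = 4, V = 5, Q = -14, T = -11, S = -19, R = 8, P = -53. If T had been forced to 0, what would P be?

-31

The intervention breaks the incoming arrows to T: T = min(V, Q) + 3 no longer applies, and T = 0.
V = 5 if H >= 2 else 0  [with H=4]  = 5
S = T - 2*H  [with T=0, H=4]  = -8
R = 8 if V >= 4 else 5  [with V=5]  = 8
P = 2*S - 2*R + 1  [with S=-8, R=8]  = -31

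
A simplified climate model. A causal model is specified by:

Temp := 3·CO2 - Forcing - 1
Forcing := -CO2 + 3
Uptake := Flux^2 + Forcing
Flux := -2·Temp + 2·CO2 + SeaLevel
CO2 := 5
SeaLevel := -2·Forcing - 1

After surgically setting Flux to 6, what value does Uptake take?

The intervention breaks the incoming arrows to Flux: Flux := -2·Temp + 2·CO2 + SeaLevel no longer applies, and Flux = 6.
Forcing = -CO2 + 3  [with CO2=5]  = -2
Uptake = Flux^2 + Forcing  [with Flux=6, Forcing=-2]  = 34

34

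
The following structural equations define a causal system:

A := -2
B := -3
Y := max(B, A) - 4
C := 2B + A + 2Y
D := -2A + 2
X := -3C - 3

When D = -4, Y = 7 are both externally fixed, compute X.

-21

The joint intervention fixes D = -4, Y = 7, removing each variable's own equation.
C = 2B + A + 2Y  [with B=-3, A=-2, Y=7]  = 6
X = -3C - 3  [with C=6]  = -21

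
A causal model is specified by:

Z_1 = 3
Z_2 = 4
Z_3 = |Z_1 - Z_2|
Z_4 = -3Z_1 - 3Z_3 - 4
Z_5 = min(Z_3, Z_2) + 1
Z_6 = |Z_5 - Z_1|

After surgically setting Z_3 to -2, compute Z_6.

4

The intervention breaks the incoming arrows to Z_3: Z_3 = |Z_1 - Z_2| no longer applies, and Z_3 = -2.
Z_5 = min(Z_3, Z_2) + 1  [with Z_3=-2, Z_2=4]  = -1
Z_6 = |Z_5 - Z_1|  [with Z_5=-1, Z_1=3]  = 4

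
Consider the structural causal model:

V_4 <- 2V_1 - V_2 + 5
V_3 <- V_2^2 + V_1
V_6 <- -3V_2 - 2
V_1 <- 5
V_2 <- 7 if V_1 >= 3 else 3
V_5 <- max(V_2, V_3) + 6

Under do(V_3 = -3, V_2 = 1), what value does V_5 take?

7

Setting V_3 = -3, V_2 = 1 by intervention discards those variables' equations.
V_5 = max(V_2, V_3) + 6  [with V_2=1, V_3=-3]  = 7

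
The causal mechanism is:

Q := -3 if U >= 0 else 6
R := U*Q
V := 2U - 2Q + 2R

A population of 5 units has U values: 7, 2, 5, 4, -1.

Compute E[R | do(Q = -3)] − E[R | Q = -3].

Under do(Q=-3), Q's equation is replaced by Q=-3 for every unit. Per-unit R: -21, -6, -15, -12, 3. Mean = -10.2.
Observing Q=-3 restricts to units where Q's equation naturally yields -3: U ∈ {7, 2, 5, 4}. In that subpopulation R = -21, -6, -15, -12, mean -13.5.
Difference = -10.2 − (-13.5) = 3.3.

3.3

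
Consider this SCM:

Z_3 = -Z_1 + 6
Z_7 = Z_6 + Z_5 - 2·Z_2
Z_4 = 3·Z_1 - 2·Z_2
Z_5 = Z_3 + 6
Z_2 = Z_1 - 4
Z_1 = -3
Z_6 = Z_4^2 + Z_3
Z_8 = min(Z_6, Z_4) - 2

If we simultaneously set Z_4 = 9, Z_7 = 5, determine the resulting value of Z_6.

90

The joint intervention fixes Z_4 = 9, Z_7 = 5, removing each variable's own equation.
Z_3 = -Z_1 + 6  [with Z_1=-3]  = 9
Z_6 = Z_4^2 + Z_3  [with Z_4=9, Z_3=9]  = 90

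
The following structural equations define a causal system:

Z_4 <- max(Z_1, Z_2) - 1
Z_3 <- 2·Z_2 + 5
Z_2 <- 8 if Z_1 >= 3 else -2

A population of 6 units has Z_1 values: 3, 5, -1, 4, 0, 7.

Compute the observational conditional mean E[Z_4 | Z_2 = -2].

Conditioning on Z_2=-2 selects the 2 unit(s) with Z_1 ∈ {-1, 0}. Their Z_4 values: -2, -1. Mean = -1.5.

-1.5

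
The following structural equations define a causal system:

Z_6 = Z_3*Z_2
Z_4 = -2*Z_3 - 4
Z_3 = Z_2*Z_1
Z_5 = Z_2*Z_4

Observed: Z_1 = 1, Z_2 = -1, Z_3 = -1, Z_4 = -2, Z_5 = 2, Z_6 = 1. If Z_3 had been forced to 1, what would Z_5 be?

do(Z_3=1) replaces the equation Z_3 = Z_2*Z_1 with the constant Z_3 = 1.
Z_4 = -2*Z_3 - 4  [with Z_3=1]  = -6
Z_5 = Z_2*Z_4  [with Z_2=-1, Z_4=-6]  = 6

6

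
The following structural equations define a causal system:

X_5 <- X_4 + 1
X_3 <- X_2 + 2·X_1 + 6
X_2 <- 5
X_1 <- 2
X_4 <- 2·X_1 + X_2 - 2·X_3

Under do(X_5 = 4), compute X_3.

15

do(X_5=4) replaces the equation X_5 <- X_4 + 1 with the constant X_5 = 4.
X_3 is not downstream of the intervention, so its value is determined by the original equations.
X_3 = X_2 + 2·X_1 + 6  [with X_2=5, X_1=2]  = 15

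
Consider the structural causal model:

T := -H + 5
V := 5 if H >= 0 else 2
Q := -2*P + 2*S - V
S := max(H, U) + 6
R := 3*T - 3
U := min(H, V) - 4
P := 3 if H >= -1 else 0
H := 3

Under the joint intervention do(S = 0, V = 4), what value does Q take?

-10

Under do(S = 0, V = 4), each intervened variable's structural equation is replaced by its fixed value.
P = 3 if H >= -1 else 0  [with H=3]  = 3
Q = -2*P + 2*S - V  [with P=3, S=0, V=4]  = -10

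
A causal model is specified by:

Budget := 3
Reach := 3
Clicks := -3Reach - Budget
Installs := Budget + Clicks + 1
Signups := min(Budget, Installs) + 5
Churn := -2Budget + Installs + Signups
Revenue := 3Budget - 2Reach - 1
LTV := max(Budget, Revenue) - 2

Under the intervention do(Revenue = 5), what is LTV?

3

do(Revenue=5) replaces the equation Revenue := 3Budget - 2Reach - 1 with the constant Revenue = 5.
LTV = max(Budget, Revenue) - 2  [with Budget=3, Revenue=5]  = 3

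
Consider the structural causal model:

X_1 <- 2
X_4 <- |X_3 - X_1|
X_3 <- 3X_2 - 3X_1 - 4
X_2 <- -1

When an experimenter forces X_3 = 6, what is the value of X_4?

The intervention breaks the incoming arrows to X_3: X_3 <- 3X_2 - 3X_1 - 4 no longer applies, and X_3 = 6.
X_4 = |X_3 - X_1|  [with X_3=6, X_1=2]  = 4

4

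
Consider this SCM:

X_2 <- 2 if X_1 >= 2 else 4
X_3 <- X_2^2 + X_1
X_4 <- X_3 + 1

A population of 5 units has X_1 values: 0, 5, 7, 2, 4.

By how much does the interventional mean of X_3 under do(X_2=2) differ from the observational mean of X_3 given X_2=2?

Under do(X_2=2), X_2's equation is replaced by X_2=2 for every unit. Per-unit X_3: 4, 9, 11, 6, 8. Mean = 7.6.
Conditioning on X_2=2 selects the 4 unit(s) with X_1 ∈ {5, 7, 2, 4}. Their X_3 values: 9, 11, 6, 8. Mean = 8.5.
Difference = 7.6 − 8.5 = -0.9.

-0.9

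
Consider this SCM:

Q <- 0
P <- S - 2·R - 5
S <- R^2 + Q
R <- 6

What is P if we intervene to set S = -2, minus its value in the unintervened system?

The intervention breaks the incoming arrows to S: S <- R^2 + Q no longer applies, and S = -2.
P = S - 2·R - 5  [with S=-2, R=6]  = -19
Without intervention: S = R^2 + Q  [with R=6, Q=0]  = 36; P = S - 2·R - 5  [with S=36, R=6]  = 19.
Change = -19 − 19 = -38.

-38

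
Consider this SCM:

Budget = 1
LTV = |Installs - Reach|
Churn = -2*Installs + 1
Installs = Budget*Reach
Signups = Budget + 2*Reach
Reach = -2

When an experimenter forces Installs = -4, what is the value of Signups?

-3

The intervention breaks the incoming arrows to Installs: Installs = Budget*Reach no longer applies, and Installs = -4.
Signups is not downstream of the intervention, so its value is determined by the original equations.
Signups = Budget + 2*Reach  [with Budget=1, Reach=-2]  = -3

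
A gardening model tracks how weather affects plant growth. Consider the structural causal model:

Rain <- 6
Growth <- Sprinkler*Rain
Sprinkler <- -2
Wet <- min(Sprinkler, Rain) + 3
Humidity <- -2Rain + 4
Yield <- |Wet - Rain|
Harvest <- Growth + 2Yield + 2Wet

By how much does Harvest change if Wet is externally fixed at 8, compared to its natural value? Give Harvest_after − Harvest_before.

8

The intervention breaks the incoming arrows to Wet: Wet <- min(Sprinkler, Rain) + 3 no longer applies, and Wet = 8.
Growth = Sprinkler*Rain  [with Sprinkler=-2, Rain=6]  = -12
Yield = |Wet - Rain|  [with Wet=8, Rain=6]  = 2
Harvest = Growth + 2Yield + 2Wet  [with Growth=-12, Yield=2, Wet=8]  = 8
Without intervention: Wet = min(Sprinkler, Rain) + 3  [with Sprinkler=-2, Rain=6]  = 1; Growth = Sprinkler*Rain  [with Sprinkler=-2, Rain=6]  = -12; Yield = |Wet - Rain|  [with Wet=1, Rain=6]  = 5; Harvest = Growth + 2Yield + 2Wet  [with Growth=-12, Yield=5, Wet=1]  = 0.
Change = 8 − 0 = 8.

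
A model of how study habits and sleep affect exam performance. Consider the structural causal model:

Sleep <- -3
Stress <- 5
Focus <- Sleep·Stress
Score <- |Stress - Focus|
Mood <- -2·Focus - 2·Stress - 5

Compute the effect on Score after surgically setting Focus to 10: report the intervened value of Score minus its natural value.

-15

The intervention breaks the incoming arrows to Focus: Focus <- Sleep·Stress no longer applies, and Focus = 10.
Score = |Stress - Focus|  [with Stress=5, Focus=10]  = 5
Without intervention: Focus = Sleep·Stress  [with Sleep=-3, Stress=5]  = -15; Score = |Stress - Focus|  [with Stress=5, Focus=-15]  = 20.
Change = 5 − 20 = -15.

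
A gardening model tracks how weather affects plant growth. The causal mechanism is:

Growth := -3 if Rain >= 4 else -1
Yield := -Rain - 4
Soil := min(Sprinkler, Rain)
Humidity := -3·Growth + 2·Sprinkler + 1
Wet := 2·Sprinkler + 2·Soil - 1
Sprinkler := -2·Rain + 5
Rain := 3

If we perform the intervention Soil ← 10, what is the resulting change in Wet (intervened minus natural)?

22

The intervention breaks the incoming arrows to Soil: Soil := min(Sprinkler, Rain) no longer applies, and Soil = 10.
Sprinkler = -2·Rain + 5  [with Rain=3]  = -1
Wet = 2·Sprinkler + 2·Soil - 1  [with Sprinkler=-1, Soil=10]  = 17
Without intervention: Sprinkler = -2·Rain + 5  [with Rain=3]  = -1; Soil = min(Sprinkler, Rain)  [with Sprinkler=-1, Rain=3]  = -1; Wet = 2·Sprinkler + 2·Soil - 1  [with Sprinkler=-1, Soil=-1]  = -5.
Change = 17 − (-5) = 22.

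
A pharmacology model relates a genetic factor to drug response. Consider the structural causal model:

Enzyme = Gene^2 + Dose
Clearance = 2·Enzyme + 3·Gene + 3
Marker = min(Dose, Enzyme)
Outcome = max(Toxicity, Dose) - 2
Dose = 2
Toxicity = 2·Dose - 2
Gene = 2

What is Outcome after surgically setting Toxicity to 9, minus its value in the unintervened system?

Under do(Toxicity=9), the mechanism Toxicity = 2·Dose - 2 is discarded; Toxicity is fixed at 9.
Outcome = max(Toxicity, Dose) - 2  [with Toxicity=9, Dose=2]  = 7
Without intervention: Toxicity = 2·Dose - 2  [with Dose=2]  = 2; Outcome = max(Toxicity, Dose) - 2  [with Toxicity=2, Dose=2]  = 0.
Change = 7 − 0 = 7.

7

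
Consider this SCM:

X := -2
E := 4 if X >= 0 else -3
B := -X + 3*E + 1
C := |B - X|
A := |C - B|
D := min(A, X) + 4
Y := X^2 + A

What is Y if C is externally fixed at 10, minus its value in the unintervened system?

6

The intervention breaks the incoming arrows to C: C := |B - X| no longer applies, and C = 10.
E = 4 if X >= 0 else -3  [with X=-2]  = -3
B = -X + 3*E + 1  [with X=-2, E=-3]  = -6
A = |C - B|  [with C=10, B=-6]  = 16
Y = X^2 + A  [with X=-2, A=16]  = 20
Without intervention: E = 4 if X >= 0 else -3  [with X=-2]  = -3; B = -X + 3*E + 1  [with X=-2, E=-3]  = -6; C = |B - X|  [with B=-6, X=-2]  = 4; A = |C - B|  [with C=4, B=-6]  = 10; Y = X^2 + A  [with X=-2, A=10]  = 14.
Change = 20 − 14 = 6.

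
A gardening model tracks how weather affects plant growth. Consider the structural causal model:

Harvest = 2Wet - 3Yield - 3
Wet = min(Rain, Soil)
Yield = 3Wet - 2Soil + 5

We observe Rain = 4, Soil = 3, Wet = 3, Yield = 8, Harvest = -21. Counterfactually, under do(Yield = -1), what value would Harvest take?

6

Intervening sets Yield = -1 and removes its equation (Yield = 3Wet - 2Soil + 5).
Wet = min(Rain, Soil)  [with Rain=4, Soil=3]  = 3
Harvest = 2Wet - 3Yield - 3  [with Wet=3, Yield=-1]  = 6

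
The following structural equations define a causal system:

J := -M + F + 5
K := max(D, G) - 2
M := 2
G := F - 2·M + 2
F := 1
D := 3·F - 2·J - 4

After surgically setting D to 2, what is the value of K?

0

The intervention breaks the incoming arrows to D: D := 3·F - 2·J - 4 no longer applies, and D = 2.
G = F - 2·M + 2  [with F=1, M=2]  = -1
K = max(D, G) - 2  [with D=2, G=-1]  = 0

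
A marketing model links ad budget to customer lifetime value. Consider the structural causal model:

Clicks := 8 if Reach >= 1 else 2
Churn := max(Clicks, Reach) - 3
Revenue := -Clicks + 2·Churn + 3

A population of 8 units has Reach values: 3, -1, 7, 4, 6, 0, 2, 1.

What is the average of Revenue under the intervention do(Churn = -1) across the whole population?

The intervention sets Churn=-1 in all 8 units regardless of Reach. Recomputing Revenue per unit gives -7, -1, -7, -7, -7, -1, -7, -7; average -5.5.

-5.5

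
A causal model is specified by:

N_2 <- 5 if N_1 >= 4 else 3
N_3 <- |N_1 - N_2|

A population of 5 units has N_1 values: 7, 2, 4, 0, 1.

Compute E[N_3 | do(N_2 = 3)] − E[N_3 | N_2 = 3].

Every unit gets N_2=3 under the intervention. N_3 values become 4, 1, 1, 3, 2; E[N_3|do(N_2=3)] = 2.2.
E[N_3|N_2=3] averages over only the 3 units with N_2=3 (N_1 = 2, 0, 1): N_3 = 1, 3, 2, mean 2.
Difference = 2.2 − 2 = 0.2.

0.2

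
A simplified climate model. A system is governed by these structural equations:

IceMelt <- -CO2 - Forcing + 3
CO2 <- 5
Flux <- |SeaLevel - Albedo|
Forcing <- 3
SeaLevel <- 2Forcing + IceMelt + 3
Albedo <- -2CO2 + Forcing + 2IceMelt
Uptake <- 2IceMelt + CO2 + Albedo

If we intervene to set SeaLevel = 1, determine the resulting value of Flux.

The intervention breaks the incoming arrows to SeaLevel: SeaLevel <- 2Forcing + IceMelt + 3 no longer applies, and SeaLevel = 1.
IceMelt = -CO2 - Forcing + 3  [with CO2=5, Forcing=3]  = -5
Albedo = -2CO2 + Forcing + 2IceMelt  [with CO2=5, Forcing=3, IceMelt=-5]  = -17
Flux = |SeaLevel - Albedo|  [with SeaLevel=1, Albedo=-17]  = 18

18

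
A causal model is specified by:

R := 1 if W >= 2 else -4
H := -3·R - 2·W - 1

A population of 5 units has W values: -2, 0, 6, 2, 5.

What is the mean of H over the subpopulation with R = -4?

13

Observing R=-4 restricts to units where R's equation naturally yields -4: W ∈ {-2, 0}. In that subpopulation H = 15, 11, mean 13.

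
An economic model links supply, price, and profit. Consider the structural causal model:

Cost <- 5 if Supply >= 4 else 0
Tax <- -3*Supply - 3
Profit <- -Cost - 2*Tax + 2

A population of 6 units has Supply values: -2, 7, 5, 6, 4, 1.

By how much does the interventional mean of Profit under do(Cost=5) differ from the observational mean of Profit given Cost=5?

Every unit gets Cost=5 under the intervention. Profit values become -9, 45, 33, 39, 27, 9; E[Profit|do(Cost=5)] = 24.
Observing Cost=5 restricts to units where Cost's equation naturally yields 5: Supply ∈ {7, 5, 6, 4}. In that subpopulation Profit = 45, 33, 39, 27, mean 36.
Difference = 24 − 36 = -12.

-12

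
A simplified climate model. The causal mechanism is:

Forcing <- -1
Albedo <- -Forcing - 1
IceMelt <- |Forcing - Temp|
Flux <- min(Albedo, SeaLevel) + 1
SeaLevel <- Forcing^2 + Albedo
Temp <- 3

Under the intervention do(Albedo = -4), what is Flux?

-3

Under do(Albedo=-4), the mechanism Albedo <- -Forcing - 1 is discarded; Albedo is fixed at -4.
SeaLevel = Forcing^2 + Albedo  [with Forcing=-1, Albedo=-4]  = -3
Flux = min(Albedo, SeaLevel) + 1  [with Albedo=-4, SeaLevel=-3]  = -3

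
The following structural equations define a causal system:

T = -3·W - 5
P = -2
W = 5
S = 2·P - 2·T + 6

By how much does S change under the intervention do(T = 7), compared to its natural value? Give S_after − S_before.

-54

The intervention breaks the incoming arrows to T: T = -3·W - 5 no longer applies, and T = 7.
S = 2·P - 2·T + 6  [with P=-2, T=7]  = -12
Without intervention: T = -3·W - 5  [with W=5]  = -20; S = 2·P - 2·T + 6  [with P=-2, T=-20]  = 42.
Change = -12 − 42 = -54.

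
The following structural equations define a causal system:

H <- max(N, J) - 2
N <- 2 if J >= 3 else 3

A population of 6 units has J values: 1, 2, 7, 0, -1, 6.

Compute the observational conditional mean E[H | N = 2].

4.5

E[H|N=2] averages over only the 2 units with N=2 (J = 7, 6): H = 5, 4, mean 4.5.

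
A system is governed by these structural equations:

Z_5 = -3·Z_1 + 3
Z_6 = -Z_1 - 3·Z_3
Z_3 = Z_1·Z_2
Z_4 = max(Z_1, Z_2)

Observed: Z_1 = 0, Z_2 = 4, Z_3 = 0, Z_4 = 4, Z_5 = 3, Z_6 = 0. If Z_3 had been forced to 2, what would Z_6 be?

-6

The intervention breaks the incoming arrows to Z_3: Z_3 = Z_1·Z_2 no longer applies, and Z_3 = 2.
Z_6 = -Z_1 - 3·Z_3  [with Z_1=0, Z_3=2]  = -6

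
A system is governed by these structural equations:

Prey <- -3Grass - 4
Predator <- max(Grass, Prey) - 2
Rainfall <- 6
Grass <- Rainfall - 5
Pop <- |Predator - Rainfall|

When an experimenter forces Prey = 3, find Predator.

1

The intervention breaks the incoming arrows to Prey: Prey <- -3Grass - 4 no longer applies, and Prey = 3.
Grass = Rainfall - 5  [with Rainfall=6]  = 1
Predator = max(Grass, Prey) - 2  [with Grass=1, Prey=3]  = 1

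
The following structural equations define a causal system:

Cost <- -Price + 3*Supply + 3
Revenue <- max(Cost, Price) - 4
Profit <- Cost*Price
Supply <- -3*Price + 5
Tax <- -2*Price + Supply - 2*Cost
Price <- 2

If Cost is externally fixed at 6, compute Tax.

-17

do(Cost=6) replaces the equation Cost <- -Price + 3*Supply + 3 with the constant Cost = 6.
Supply = -3*Price + 5  [with Price=2]  = -1
Tax = -2*Price + Supply - 2*Cost  [with Price=2, Supply=-1, Cost=6]  = -17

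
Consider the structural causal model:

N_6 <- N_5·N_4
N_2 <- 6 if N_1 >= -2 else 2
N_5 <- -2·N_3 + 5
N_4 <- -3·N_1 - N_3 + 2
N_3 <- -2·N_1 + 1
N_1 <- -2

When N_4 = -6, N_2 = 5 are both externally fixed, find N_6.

The joint intervention fixes N_4 = -6, N_2 = 5, removing each variable's own equation.
N_3 = -2·N_1 + 1  [with N_1=-2]  = 5
N_5 = -2·N_3 + 5  [with N_3=5]  = -5
N_6 = N_5·N_4  [with N_5=-5, N_4=-6]  = 30

30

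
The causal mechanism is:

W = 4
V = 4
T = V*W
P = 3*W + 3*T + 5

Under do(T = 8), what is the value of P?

The intervention breaks the incoming arrows to T: T = V*W no longer applies, and T = 8.
P = 3*W + 3*T + 5  [with W=4, T=8]  = 41

41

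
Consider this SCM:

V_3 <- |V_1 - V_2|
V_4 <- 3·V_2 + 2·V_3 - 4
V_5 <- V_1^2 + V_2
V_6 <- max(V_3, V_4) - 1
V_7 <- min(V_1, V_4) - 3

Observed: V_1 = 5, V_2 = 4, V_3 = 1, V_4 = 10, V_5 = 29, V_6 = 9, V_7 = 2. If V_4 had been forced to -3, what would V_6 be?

0

Under do(V_4=-3), the mechanism V_4 <- 3·V_2 + 2·V_3 - 4 is discarded; V_4 is fixed at -3.
V_3 = |V_1 - V_2|  [with V_1=5, V_2=4]  = 1
V_6 = max(V_3, V_4) - 1  [with V_3=1, V_4=-3]  = 0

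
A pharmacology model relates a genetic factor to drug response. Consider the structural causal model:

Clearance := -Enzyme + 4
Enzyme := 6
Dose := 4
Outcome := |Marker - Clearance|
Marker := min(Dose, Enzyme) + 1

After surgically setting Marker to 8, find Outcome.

do(Marker=8) replaces the equation Marker := min(Dose, Enzyme) + 1 with the constant Marker = 8.
Clearance = -Enzyme + 4  [with Enzyme=6]  = -2
Outcome = |Marker - Clearance|  [with Marker=8, Clearance=-2]  = 10

10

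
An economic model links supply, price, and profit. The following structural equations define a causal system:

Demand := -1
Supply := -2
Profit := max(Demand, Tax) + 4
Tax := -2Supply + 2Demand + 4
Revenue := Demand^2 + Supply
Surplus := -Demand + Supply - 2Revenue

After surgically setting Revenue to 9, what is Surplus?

The intervention breaks the incoming arrows to Revenue: Revenue := Demand^2 + Supply no longer applies, and Revenue = 9.
Surplus = -Demand + Supply - 2Revenue  [with Demand=-1, Supply=-2, Revenue=9]  = -19

-19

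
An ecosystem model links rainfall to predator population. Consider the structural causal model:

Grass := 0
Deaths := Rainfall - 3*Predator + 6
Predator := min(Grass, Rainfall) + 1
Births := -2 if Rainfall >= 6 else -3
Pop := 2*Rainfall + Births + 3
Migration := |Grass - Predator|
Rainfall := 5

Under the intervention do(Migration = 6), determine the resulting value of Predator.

do(Migration=6) replaces the equation Migration := |Grass - Predator| with the constant Migration = 6.
Predator is not downstream of the intervention, so its value is determined by the original equations.
Predator = min(Grass, Rainfall) + 1  [with Grass=0, Rainfall=5]  = 1

1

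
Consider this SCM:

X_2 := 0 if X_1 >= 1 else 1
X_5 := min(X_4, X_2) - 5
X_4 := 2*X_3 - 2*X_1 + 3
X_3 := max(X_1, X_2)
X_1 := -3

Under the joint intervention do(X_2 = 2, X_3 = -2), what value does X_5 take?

Under do(X_2 = 2, X_3 = -2), each intervened variable's structural equation is replaced by its fixed value.
X_4 = 2*X_3 - 2*X_1 + 3  [with X_3=-2, X_1=-3]  = 5
X_5 = min(X_4, X_2) - 5  [with X_4=5, X_2=2]  = -3

-3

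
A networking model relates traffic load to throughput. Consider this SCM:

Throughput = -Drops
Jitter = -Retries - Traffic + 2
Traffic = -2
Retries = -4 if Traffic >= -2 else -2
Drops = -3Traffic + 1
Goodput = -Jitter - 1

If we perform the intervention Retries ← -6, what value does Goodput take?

The intervention breaks the incoming arrows to Retries: Retries = -4 if Traffic >= -2 else -2 no longer applies, and Retries = -6.
Jitter = -Retries - Traffic + 2  [with Retries=-6, Traffic=-2]  = 10
Goodput = -Jitter - 1  [with Jitter=10]  = -11

-11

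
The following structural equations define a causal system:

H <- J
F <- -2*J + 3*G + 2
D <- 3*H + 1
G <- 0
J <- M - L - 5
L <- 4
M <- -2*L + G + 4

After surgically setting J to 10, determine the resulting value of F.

-18

The intervention breaks the incoming arrows to J: J <- M - L - 5 no longer applies, and J = 10.
F = -2*J + 3*G + 2  [with J=10, G=0]  = -18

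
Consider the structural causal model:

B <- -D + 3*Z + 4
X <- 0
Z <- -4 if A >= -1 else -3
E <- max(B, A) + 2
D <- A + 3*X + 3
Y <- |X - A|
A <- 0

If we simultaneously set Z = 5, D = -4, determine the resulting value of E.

25

Under do(Z = 5, D = -4), each intervened variable's structural equation is replaced by its fixed value.
B = -D + 3*Z + 4  [with D=-4, Z=5]  = 23
E = max(B, A) + 2  [with B=23, A=0]  = 25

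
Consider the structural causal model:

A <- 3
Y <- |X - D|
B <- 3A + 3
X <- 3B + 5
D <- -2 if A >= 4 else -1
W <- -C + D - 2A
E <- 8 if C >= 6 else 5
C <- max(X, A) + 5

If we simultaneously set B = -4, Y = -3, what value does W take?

Under do(B = -4, Y = -3), each intervened variable's structural equation is replaced by its fixed value.
X = 3B + 5  [with B=-4]  = -7
C = max(X, A) + 5  [with X=-7, A=3]  = 8
D = -2 if A >= 4 else -1  [with A=3]  = -1
W = -C + D - 2A  [with C=8, D=-1, A=3]  = -15

-15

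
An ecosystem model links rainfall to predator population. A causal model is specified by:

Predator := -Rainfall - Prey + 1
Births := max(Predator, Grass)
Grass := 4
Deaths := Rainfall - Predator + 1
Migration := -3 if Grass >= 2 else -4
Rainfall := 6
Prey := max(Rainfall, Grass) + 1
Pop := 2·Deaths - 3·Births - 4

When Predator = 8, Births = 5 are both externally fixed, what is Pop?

-21

The joint intervention fixes Predator = 8, Births = 5, removing each variable's own equation.
Deaths = Rainfall - Predator + 1  [with Rainfall=6, Predator=8]  = -1
Pop = 2·Deaths - 3·Births - 4  [with Deaths=-1, Births=5]  = -21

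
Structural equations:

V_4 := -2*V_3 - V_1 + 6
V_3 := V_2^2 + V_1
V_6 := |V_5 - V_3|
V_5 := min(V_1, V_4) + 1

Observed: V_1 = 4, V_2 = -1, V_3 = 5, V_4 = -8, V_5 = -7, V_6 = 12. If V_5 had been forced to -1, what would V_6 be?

6

The intervention breaks the incoming arrows to V_5: V_5 := min(V_1, V_4) + 1 no longer applies, and V_5 = -1.
V_3 = V_2^2 + V_1  [with V_2=-1, V_1=4]  = 5
V_6 = |V_5 - V_3|  [with V_5=-1, V_3=5]  = 6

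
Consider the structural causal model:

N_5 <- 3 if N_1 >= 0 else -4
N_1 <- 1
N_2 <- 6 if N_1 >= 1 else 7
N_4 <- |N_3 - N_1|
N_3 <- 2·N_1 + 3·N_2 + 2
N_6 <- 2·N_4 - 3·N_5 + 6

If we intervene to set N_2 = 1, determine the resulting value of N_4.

Under do(N_2=1), the mechanism N_2 <- 6 if N_1 >= 1 else 7 is discarded; N_2 is fixed at 1.
N_3 = 2·N_1 + 3·N_2 + 2  [with N_1=1, N_2=1]  = 7
N_4 = |N_3 - N_1|  [with N_3=7, N_1=1]  = 6

6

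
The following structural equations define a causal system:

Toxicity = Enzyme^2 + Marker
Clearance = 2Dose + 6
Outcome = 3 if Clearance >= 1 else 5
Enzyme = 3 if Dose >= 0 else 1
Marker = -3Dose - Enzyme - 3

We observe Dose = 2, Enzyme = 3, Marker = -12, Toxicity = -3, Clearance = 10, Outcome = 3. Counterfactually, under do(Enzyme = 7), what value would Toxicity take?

Under do(Enzyme=7), the mechanism Enzyme = 3 if Dose >= 0 else 1 is discarded; Enzyme is fixed at 7.
Marker = -3Dose - Enzyme - 3  [with Dose=2, Enzyme=7]  = -16
Toxicity = Enzyme^2 + Marker  [with Enzyme=7, Marker=-16]  = 33

33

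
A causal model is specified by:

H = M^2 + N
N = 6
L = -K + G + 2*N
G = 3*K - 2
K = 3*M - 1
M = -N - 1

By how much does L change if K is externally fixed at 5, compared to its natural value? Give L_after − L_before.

Under do(K=5), the mechanism K = 3*M - 1 is discarded; K is fixed at 5.
G = 3*K - 2  [with K=5]  = 13
L = -K + G + 2*N  [with K=5, G=13, N=6]  = 20
Without intervention: M = -N - 1  [with N=6]  = -7; K = 3*M - 1  [with M=-7]  = -22; G = 3*K - 2  [with K=-22]  = -68; L = -K + G + 2*N  [with K=-22, G=-68, N=6]  = -34.
Change = 20 − (-34) = 54.

54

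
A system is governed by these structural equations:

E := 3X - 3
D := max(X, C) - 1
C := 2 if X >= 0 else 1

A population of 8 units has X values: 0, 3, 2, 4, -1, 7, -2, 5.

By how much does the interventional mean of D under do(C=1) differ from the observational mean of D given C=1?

Every unit gets C=1 under the intervention. D values become 0, 2, 1, 3, 0, 6, 0, 4; E[D|do(C=1)] = 2.
E[D|C=1] averages over only the 2 units with C=1 (X = -1, -2): D = 0, 0, mean 0.
Difference = 2 − 0 = 2.

2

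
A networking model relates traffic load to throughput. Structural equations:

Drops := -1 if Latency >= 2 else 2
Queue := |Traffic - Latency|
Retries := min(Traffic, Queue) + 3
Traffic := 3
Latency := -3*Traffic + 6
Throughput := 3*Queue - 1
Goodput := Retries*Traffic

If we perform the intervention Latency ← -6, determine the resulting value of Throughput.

Under do(Latency=-6), the mechanism Latency := -3*Traffic + 6 is discarded; Latency is fixed at -6.
Queue = |Traffic - Latency|  [with Traffic=3, Latency=-6]  = 9
Throughput = 3*Queue - 1  [with Queue=9]  = 26

26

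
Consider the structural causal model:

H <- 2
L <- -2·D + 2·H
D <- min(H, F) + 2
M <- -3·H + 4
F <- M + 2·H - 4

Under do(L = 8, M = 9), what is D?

Setting L = 8, M = 9 by intervention discards those variables' equations.
F = M + 2·H - 4  [with M=9, H=2]  = 9
D = min(H, F) + 2  [with H=2, F=9]  = 4

4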